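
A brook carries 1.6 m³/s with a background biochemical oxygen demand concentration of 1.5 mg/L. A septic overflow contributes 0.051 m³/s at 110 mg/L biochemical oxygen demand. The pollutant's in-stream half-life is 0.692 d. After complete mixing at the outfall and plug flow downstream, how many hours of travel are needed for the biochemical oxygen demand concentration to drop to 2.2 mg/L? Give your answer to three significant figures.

Mass balance: C = (1.600·1.500 + 0.05100·110.0) / 1.651 = 8.010/1.651 = 4.852 mg/L.
Half-life 0.692 d → k = ln 2 / 0.692 = 1.002 d⁻¹.
4.852·exp(−k·t) = 2.2 → t = ln(4.852/2.2)/k = 68220 s = 18.95 h.

18.9 h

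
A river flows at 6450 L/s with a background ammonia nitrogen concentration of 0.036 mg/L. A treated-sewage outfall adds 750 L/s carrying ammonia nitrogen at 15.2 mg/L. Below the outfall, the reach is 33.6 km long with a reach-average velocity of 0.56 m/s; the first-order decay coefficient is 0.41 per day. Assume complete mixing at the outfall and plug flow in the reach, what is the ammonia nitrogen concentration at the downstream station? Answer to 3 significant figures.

1.22 mg/L

After mixing, C = (6450·0.03600 + 750.0·15.20) / 7200 = 11630/7200 = 1.616 mg/L.
Travel time t = 33.6·1000 / 0.56 = 60000 s = 16.67 h.
After decay, C = 1.616 × e^(−kt) = 1.616 × 0.7522 = 1.215 mg/L.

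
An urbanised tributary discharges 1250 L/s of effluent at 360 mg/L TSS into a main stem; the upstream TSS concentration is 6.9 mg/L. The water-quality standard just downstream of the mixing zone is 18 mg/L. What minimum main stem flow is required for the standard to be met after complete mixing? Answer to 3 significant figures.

Set C_mix = 18: (Q·6.900 + 1250·360.0) / (Q + 1250) = 18
→ Q = 1250·(360.0 − 18)/(18 − 6.900) = 38510 L/s.

38500 L/s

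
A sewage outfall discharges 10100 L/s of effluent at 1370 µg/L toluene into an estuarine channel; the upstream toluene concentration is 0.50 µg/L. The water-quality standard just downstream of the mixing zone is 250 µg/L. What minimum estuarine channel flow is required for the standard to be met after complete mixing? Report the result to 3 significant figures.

45300 L/s

Set C_mix = 250: (Q·0.5000 + 10100·1370) / (Q + 10100) = 250
→ Q = 10100·(1370 − 250)/(250 − 0.5000) = 45340 L/s.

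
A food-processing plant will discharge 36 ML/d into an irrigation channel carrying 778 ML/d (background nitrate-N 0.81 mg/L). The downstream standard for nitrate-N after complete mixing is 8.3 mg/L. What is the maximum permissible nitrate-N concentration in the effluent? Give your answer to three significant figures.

170 mg/L

At the limit, (Qr·Cr + Qe·Cₑ)/(Qr + Qe) = 8.3:
Cₑ = (814.0·8.3 − 778.0·0.8100) / 36.00 = 170.2 mg/L.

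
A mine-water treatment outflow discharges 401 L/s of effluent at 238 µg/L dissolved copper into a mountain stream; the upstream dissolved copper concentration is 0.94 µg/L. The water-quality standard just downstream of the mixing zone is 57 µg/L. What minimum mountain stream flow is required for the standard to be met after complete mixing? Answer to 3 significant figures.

1290 L/s

Set C_mix = 57: (Q·0.9400 + 401.0·238.0) / (Q + 401.0) = 57
→ Q = 401.0·(238.0 − 57)/(57 − 0.9400) = 1295 L/s.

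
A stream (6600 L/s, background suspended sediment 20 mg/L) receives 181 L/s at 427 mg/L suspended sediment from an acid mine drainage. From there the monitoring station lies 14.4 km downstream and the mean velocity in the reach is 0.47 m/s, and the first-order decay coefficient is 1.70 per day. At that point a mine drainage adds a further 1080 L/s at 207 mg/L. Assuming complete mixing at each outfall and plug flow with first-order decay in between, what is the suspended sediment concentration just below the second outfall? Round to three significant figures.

43.0 mg/L

Flow-weighted average: C = (6600·20.00 + 181.0·427.0) / 6781 = 209300/6781 = 30.86 mg/L; combined flow 6781 L/s.
Travel time t = 14.4·1000 / 0.47 = 30640 s = 8.511 h.
After decay, C = 30.86 × e^(−kt) = 30.86 × 0.5473 = 16.89 mg/L.
At the second outfall, C = (6781·16.89 + 1080·207.0) / (6781 + 1080) = 43.01 mg/L.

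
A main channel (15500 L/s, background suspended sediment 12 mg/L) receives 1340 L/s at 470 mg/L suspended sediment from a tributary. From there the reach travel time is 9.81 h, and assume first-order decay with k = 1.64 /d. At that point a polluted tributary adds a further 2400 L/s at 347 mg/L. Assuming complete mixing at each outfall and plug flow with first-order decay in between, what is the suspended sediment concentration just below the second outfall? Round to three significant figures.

65.0 mg/L

Mixed concentration C = ΣQC/ΣQ = (15500·12.00 + 1340·470.0) / 16840 = 815800/16840 = 48.44 mg/L; combined flow 16840 L/s.
First-order decay: C = 48.44·exp(−k·t) = 48.44·0.5115 = 24.78 mg/L.
At the second outfall, C = (16840·24.78 + 2400·347.0) / (16840 + 2400) = 64.97 mg/L.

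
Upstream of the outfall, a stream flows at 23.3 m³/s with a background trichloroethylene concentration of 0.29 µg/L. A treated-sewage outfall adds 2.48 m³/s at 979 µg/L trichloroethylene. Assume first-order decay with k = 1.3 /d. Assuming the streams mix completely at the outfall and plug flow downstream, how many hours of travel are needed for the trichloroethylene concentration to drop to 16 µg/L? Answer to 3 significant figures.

Flow-weighted average: C = (23.30·0.2900 + 2.480·979.0) / 25.78 = 2435/25.78 = 94.44 µg/L.
94.44·exp(−k·t) = 16 → t = ln(94.44/16)/k = 118000 s = 32.78 h.

32.8 h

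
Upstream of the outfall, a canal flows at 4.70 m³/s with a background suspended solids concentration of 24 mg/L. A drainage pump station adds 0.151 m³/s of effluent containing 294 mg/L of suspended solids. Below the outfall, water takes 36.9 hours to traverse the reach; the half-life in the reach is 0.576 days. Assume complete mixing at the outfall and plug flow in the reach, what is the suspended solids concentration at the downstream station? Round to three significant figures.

5.09 mg/L

Mixed concentration C = ΣQC/ΣQ = (4.700·24.00 + 0.1510·294.0) / 4.851 = 157.2/4.851 = 32.40 mg/L.
Half-life 0.576 d → k = ln 2 / 0.576 = 1.203 d⁻¹.
First-order decay: C = 32.40·exp(−k·t) = 32.40·0.1572 = 5.094 mg/L.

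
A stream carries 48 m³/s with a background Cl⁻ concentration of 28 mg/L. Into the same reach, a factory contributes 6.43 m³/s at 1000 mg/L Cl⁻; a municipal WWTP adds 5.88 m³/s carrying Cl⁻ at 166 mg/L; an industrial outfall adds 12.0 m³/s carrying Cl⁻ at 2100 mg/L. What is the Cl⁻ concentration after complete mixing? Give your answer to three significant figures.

470 mg/L

Mass balance: C = (48.00·28.00 + 6.430·1000 + 5.880·166.0 + 12.00·2100) / 72.31 = 33950/72.31 = 469.5 mg/L.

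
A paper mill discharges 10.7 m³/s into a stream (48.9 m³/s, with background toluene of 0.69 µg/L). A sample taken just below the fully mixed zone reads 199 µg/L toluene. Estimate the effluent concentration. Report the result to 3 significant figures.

1110 µg/L

Mass balance: 48.90·0.6900 + 10.70·Cₑ = 59.60·199.0
→ Cₑ = (59.60·199.0 − 48.90·0.6900) / 10.70 = 1105 µg/L.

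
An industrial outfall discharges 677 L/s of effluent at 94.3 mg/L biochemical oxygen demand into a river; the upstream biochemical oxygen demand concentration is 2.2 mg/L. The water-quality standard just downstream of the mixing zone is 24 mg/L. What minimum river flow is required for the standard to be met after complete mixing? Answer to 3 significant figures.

2180 L/s

Set C_mix = 24: (Q·2.200 + 677.0·94.30) / (Q + 677.0) = 24
→ Q = 677.0·(94.30 − 24)/(24 − 2.200) = 2183 L/s.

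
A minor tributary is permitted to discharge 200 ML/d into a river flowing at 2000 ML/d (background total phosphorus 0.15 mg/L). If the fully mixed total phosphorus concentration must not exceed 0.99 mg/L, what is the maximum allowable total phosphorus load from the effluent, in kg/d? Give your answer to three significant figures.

Mass balance at the limit: 2000·0.1500 + 200.0·Cₑ = 2200·0.99 → Cₑ = 9.390 mg/L.
200.0 ML/d = 2.315 m³/s. Load = 2.315 m³/s × 9.390 g/m³ × 86 400 s/d = 1878 kg/d.

1880 kg/d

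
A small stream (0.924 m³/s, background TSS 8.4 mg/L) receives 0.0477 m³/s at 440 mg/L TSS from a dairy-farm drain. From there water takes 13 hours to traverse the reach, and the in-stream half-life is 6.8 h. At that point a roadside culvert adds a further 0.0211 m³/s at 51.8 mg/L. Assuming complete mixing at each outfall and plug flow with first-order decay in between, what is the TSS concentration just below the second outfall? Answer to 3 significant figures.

Mass balance: C = (0.9240·8.400 + 0.04770·440.0) / 0.9717 = 28.75/0.9717 = 29.59 mg/L; combined flow 0.9717 m³/s.
Half-life 6.8 h → k = ln 2 / 6.8 = 0.1019 h⁻¹ = 2.446 d⁻¹.
After decay, C = 29.59 × e^(−kt) = 29.59 × 0.2658 = 7.863 mg/L.
Second outfall: C = (0.9717·7.863 + 0.02110·51.80)/0.9928 = 8.797 mg/L.

8.80 mg/L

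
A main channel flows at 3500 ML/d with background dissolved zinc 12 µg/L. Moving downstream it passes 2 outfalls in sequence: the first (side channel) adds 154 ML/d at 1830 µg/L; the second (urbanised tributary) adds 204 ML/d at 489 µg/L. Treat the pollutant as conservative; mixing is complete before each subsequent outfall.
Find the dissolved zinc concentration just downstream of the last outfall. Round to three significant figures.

Below outfall 1: Q → 3654 ML/d, C = (3500·12.00 + 154.0·1830)/3654 = 88.62 µg/L.
Below outfall 2: Q → 3858 ML/d, C = (3654·88.62 + 204.0·489.0)/3858 = 109.8 µg/L.

110 µg/L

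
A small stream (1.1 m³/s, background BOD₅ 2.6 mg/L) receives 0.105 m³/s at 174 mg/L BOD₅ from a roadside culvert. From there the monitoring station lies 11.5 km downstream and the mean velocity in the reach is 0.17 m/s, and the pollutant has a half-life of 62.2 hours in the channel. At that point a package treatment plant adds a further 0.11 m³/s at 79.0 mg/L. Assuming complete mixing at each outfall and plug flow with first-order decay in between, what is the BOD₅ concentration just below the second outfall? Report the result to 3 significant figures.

Flow-weighted average: C = (1.100·2.600 + 0.1050·174.0) / 1.205 = 21.13/1.205 = 17.54 mg/L; combined flow 1.205 m³/s.
Travel time t = 11.5·1000 / 0.17 = 67650 s = 18.79 h.
Half-life 62.2 h → k = ln 2 / 62.2 = 0.01114 h⁻¹ = 0.2675 d⁻¹.
Decay over the reach: 17.54·exp(−kt) = 17.54·0.8111 = 14.22 mg/L.
Second outfall: C = (1.205·14.22 + 0.1100·79.00)/1.315 = 19.64 mg/L.

19.6 mg/L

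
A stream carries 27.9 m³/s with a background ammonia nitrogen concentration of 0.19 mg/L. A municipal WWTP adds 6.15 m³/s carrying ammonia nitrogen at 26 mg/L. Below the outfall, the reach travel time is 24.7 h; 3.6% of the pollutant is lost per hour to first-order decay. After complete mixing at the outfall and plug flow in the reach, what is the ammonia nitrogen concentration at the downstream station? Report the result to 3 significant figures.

1.96 mg/L

Conservation of mass: C = (27.90·0.1900 + 6.150·26.00) / 34.05 = 165.2/34.05 = 4.852 mg/L.
3.6%/h lost → k = −ln(1 − 0.036) = 0.03666 h⁻¹.
Decay over the reach: 4.852·exp(−kt) = 4.852·0.4043 = 1.962 mg/L.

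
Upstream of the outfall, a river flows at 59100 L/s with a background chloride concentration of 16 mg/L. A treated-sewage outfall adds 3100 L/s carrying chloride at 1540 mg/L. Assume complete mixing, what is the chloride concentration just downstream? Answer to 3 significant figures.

After mixing, C = (59100·16.00 + 3100·1540) / 62200 = 5720000/62200 = 91.95 mg/L.

92.0 mg/L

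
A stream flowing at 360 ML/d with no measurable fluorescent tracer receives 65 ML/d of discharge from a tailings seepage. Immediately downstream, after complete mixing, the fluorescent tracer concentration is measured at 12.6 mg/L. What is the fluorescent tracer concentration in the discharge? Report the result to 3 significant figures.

82.4 mg/L

Mass balance: 360.0·0 + 65.00·Cₑ = 425.0·12.60
→ Cₑ = (425.0·12.60 − 360.0·0) / 65.00 = 82.38 mg/L.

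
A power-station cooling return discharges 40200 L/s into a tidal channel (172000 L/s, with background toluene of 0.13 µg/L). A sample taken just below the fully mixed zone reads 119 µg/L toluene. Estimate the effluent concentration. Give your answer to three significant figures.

Mass balance: 172000·0.1300 + 40200·Cₑ = 212200·119.0
→ Cₑ = (212200·119.0 − 172000·0.1300) / 40200 = 627.6 µg/L.

628 µg/L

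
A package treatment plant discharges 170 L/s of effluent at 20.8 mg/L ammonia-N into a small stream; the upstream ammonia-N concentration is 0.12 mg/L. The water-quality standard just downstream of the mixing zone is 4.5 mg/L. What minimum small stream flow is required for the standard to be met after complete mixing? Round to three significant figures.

633 L/s

Set C_mix = 4.5: (Q·0.1200 + 170.0·20.80) / (Q + 170.0) = 4.5
→ Q = 170.0·(20.80 − 4.5)/(4.5 − 0.1200) = 632.6 L/s.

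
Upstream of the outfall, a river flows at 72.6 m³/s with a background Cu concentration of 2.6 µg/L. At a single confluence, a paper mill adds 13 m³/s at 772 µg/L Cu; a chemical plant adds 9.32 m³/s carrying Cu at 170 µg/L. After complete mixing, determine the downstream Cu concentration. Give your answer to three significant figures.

124 µg/L

After mixing, C = (72.60·2.600 + 13.00·772.0 + 9.320·170.0) / 94.92 = 11810/94.92 = 124.4 µg/L.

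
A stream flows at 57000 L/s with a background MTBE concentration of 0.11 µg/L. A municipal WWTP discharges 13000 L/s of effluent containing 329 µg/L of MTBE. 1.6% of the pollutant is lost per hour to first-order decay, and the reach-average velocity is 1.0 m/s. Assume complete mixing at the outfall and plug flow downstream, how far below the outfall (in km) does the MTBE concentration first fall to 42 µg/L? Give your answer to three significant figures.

84.0 km

Flow-weighted average: C = (57000·0.1100 + 13000·329.0) / 70000 = 4283000/70000 = 61.19 µg/L.
1.6%/h lost → k = −ln(1 − 0.016) = 0.01613 h⁻¹.
Set 61.19·exp(−k·t) = 42 → t = ln(61.19/42)/k = 83990 s = 23.33 h.
Distance = v·t = 1.0·83990 = 83990 m = 83.99 km.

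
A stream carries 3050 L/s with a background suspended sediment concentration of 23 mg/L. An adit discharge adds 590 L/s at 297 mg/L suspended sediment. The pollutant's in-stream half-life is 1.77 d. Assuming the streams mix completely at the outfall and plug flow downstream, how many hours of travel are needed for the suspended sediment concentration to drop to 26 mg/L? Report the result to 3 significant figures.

Mass balance: C = (3050·23.00 + 590.0·297.0) / 3640 = 245400/3640 = 67.41 mg/L.
Half-life 1.77 d → k = ln 2 / 1.77 = 0.3916 d⁻¹.
67.41·exp(−k·t) = 26 → t = ln(67.41/26)/k = 210200 s = 58.39 h.

58.4 h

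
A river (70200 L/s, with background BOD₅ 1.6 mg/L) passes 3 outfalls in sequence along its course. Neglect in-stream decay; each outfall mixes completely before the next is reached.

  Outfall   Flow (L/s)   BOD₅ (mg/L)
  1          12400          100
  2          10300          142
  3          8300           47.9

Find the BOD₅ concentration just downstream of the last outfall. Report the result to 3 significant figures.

31.7 mg/L

Below outfall 1: Q → 82600 L/s, C = (70200·1.600 + 12400·100.0)/82600 = 16.37 mg/L.
Below outfall 2: Q → 92900 L/s, C = (82600·16.37 + 10300·142.0)/92900 = 30.30 mg/L.
Below outfall 3: Q → 101200 L/s, C = (92900·30.30 + 8300·47.90)/101200 = 31.74 mg/L.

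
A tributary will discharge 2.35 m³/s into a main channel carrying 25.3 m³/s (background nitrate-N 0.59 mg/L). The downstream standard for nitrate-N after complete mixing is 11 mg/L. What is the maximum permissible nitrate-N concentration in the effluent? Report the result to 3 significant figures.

123 mg/L

At the limit, (Qr·Cr + Qe·Cₑ)/(Qr + Qe) = 11:
Cₑ = (27.65·11 − 25.30·0.5900) / 2.350 = 123.1 mg/L.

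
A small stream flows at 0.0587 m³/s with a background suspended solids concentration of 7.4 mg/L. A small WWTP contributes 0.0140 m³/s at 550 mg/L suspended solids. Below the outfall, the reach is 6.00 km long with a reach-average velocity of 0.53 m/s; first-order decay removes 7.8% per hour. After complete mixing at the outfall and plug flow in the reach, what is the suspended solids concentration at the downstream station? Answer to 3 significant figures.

Flow-weighted average: C = (0.05870·7.400 + 0.01400·550.0) / 0.07270 = 8.134/0.07270 = 111.9 mg/L.
Travel time t = 6.00·1000 / 0.53 = 11320 s = 3.145 h.
7.8%/h lost → k = −ln(1 − 0.078) = 0.08121 h⁻¹.
Applying C = C₀e^(−kt): 111.9 × 0.7746 = 86.67 mg/L.

86.7 mg/L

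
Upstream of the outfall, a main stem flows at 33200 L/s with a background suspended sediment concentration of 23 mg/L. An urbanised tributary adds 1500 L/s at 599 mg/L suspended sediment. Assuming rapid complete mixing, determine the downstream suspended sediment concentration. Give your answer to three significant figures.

Flow-weighted average: C = (33200·23.00 + 1500·599.0) / 34700 = 1662000/34700 = 47.90 mg/L.

47.9 mg/L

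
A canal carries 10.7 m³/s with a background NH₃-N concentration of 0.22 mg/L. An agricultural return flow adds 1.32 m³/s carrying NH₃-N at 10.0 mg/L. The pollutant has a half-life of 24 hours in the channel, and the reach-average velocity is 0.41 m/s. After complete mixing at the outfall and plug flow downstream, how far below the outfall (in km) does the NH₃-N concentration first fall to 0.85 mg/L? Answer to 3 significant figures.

Mixed concentration C = ΣQC/ΣQ = (10.70·0.2200 + 1.320·10.00) / 12.02 = 15.55/12.02 = 1.294 mg/L.
Half-life 24 h → k = ln 2 / 24 = 0.02888 h⁻¹ = 0.6931 d⁻¹.
Set 1.294·exp(−k·t) = 0.85 → t = ln(1.294/0.85)/k = 52390 s = 14.55 h.
Distance = v·t = 0.41·52390 = 21480 m = 21.48 km.

21.5 km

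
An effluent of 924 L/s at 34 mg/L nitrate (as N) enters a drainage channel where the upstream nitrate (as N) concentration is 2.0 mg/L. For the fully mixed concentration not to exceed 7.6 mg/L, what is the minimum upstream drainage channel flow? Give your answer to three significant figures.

Set C_mix = 7.6: (Q·2.000 + 924.0·34.00) / (Q + 924.0) = 7.6
→ Q = 924.0·(34.00 − 7.6)/(7.6 − 2.000) = 4356 L/s.

4360 L/s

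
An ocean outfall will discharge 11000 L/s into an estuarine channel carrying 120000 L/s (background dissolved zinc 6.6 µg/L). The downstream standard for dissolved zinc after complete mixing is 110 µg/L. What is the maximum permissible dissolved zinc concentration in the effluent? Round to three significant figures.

1240 µg/L

At the limit, (Qr·Cr + Qe·Cₑ)/(Qr + Qe) = 110:
Cₑ = (131000·110 − 120000·6.600) / 11000 = 1238 µg/L.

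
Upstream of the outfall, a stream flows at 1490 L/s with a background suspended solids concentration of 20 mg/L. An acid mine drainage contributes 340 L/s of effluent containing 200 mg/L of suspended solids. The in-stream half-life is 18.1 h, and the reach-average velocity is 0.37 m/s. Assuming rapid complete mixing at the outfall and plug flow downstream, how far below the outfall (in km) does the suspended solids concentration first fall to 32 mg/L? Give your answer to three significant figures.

17.8 km

Mass balance: C = (1490·20.00 + 340.0·200.0) / 1830 = 97800/1830 = 53.44 mg/L.
Half-life 18.1 h → k = ln 2 / 18.1 = 0.03830 h⁻¹ = 0.9191 d⁻¹.
Set 53.44·exp(−k·t) = 32 → t = ln(53.44/32)/k = 48210 s = 13.39 h.
Distance = v·t = 0.37·48210 = 17840 m = 17.84 km.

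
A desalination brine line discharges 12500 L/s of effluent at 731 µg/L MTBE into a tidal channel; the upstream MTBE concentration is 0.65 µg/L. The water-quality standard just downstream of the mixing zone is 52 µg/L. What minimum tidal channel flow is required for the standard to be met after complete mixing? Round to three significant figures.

Set C_mix = 52: (Q·0.6500 + 12500·731.0) / (Q + 12500) = 52
→ Q = 12500·(731.0 − 52)/(52 − 0.6500) = 165300 L/s.

165000 L/s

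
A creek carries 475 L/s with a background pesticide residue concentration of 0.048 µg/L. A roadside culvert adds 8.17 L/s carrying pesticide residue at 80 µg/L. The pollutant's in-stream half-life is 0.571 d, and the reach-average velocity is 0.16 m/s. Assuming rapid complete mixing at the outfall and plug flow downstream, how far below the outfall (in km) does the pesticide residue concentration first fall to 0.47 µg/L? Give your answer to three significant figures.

12.4 km

After mixing, C = (475.0·0.04800 + 8.170·80.00) / 483.2 = 676.4/483.2 = 1.400 µg/L.
Half-life 0.571 d → k = ln 2 / 0.571 = 1.214 d⁻¹.
Set 1.400·exp(−k·t) = 0.47 → t = ln(1.400/0.47)/k = 77680 s = 21.58 h.
Distance = v·t = 0.16·77680 = 12430 m = 12.43 km.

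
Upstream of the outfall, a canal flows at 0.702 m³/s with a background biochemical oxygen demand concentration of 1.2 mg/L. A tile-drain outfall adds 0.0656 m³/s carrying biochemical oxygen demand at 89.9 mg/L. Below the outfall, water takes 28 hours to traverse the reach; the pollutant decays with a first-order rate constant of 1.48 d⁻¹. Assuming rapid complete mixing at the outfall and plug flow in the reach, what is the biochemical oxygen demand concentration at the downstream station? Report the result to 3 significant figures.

Conservation of mass: C = (0.7020·1.200 + 0.06560·89.90) / 0.7676 = 6.740/0.7676 = 8.780 mg/L.
Decay over the reach: 8.780·exp(−kt) = 8.780·0.1779 = 1.562 mg/L.

1.56 mg/L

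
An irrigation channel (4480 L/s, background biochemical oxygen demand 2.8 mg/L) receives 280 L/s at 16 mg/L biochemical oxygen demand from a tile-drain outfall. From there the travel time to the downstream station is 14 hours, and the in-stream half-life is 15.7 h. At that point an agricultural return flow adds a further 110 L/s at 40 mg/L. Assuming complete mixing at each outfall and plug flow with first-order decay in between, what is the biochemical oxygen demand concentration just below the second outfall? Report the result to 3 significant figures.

Mass balance: C = (4480·2.800 + 280.0·16.00) / 4760 = 17020/4760 = 3.576 mg/L; combined flow 4760 L/s.
Half-life 15.7 h → k = ln 2 / 15.7 = 0.04415 h⁻¹ = 1.060 d⁻¹.
Applying C = C₀e^(−kt): 3.576 × 0.5390 = 1.928 mg/L.
At the second outfall, C = (4760·1.928 + 110.0·40.00) / (4760 + 110.0) = 2.788 mg/L.

2.79 mg/L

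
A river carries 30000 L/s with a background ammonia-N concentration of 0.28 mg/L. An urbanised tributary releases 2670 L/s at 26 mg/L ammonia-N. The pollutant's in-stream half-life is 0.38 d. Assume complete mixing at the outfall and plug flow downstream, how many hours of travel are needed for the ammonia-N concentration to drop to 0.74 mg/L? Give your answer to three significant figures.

15.4 h

After mixing, C = (30000·0.2800 + 2670·26.00) / 32670 = 77820/32670 = 2.382 mg/L.
Half-life 0.38 d → k = ln 2 / 0.38 = 1.824 d⁻¹.
2.382·exp(−k·t) = 0.74 → t = ln(2.382/0.74)/k = 55370 s = 15.38 h.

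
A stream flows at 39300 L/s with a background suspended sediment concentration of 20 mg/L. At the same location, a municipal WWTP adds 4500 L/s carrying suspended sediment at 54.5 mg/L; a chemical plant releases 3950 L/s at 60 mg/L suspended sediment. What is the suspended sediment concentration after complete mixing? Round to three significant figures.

Mass balance: C = (39300·20.00 + 4500·54.50 + 3950·60.00) / 47750 = 1268000/47750 = 26.56 mg/L.

26.6 mg/L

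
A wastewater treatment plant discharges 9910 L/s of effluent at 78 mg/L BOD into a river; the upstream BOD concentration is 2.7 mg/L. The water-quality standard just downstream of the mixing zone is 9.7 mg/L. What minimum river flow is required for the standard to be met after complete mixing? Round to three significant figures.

Set C_mix = 9.7: (Q·2.700 + 9910·78.00) / (Q + 9910) = 9.7
→ Q = 9910·(78.00 − 9.7)/(9.7 − 2.700) = 96690 L/s.

96700 L/s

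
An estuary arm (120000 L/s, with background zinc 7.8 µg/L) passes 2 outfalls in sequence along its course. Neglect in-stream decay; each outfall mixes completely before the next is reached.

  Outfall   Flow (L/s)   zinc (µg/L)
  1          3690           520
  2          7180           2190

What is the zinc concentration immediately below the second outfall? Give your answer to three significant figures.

After outfall 1: Q = 120000 + 3690 = 123700 L/s; C = (120000·7.800 + 3690·520.0)/123700 = 23.08 µg/L.
After outfall 2: Q = 123700 + 7180 = 130900 L/s; C = (123700·23.08 + 7180·2190)/130900 = 142.0 µg/L.

142 µg/L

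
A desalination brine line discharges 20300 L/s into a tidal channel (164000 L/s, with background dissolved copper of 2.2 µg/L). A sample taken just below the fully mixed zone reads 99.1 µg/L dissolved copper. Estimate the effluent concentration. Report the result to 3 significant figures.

882 µg/L

Mass balance: 164000·2.200 + 20300·Cₑ = 184300·99.10
→ Cₑ = (184300·99.10 − 164000·2.200) / 20300 = 881.9 µg/L.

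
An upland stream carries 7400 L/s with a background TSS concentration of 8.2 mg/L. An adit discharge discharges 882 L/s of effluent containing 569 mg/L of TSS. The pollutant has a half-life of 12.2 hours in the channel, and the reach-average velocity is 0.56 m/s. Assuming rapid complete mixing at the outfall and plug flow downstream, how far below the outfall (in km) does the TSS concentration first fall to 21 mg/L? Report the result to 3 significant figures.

Mass balance: C = (7400·8.200 + 882.0·569.0) / 8282 = 562500/8282 = 67.92 mg/L.
Half-life 12.2 h → k = ln 2 / 12.2 = 0.05682 h⁻¹ = 1.364 d⁻¹.
Set 67.92·exp(−k·t) = 21 → t = ln(67.92/21)/k = 74380 s = 20.66 h.
Distance = v·t = 0.56·74380 = 41650 m = 41.65 km.

41.7 km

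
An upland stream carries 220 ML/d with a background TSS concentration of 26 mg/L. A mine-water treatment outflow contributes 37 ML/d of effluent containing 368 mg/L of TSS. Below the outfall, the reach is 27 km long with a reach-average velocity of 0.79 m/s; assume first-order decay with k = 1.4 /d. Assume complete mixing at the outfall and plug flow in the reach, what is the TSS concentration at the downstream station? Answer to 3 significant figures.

43.2 mg/L

After mixing, C = (220.0·26.00 + 37.00·368.0) / 257.0 = 19340/257.0 = 75.24 mg/L.
Travel time t = 27·1000 / 0.79 = 34180 s = 9.494 h.
First-order decay: C = 75.24·exp(−k·t) = 75.24·0.5748 = 43.24 mg/L.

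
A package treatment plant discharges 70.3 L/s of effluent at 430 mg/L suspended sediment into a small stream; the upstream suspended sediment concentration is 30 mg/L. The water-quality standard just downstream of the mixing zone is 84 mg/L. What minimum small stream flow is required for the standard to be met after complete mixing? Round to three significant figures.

450 L/s

Set C_mix = 84: (Q·30.00 + 70.30·430.0) / (Q + 70.30) = 84
→ Q = 70.30·(430.0 − 84)/(84 − 30.00) = 450.4 L/s.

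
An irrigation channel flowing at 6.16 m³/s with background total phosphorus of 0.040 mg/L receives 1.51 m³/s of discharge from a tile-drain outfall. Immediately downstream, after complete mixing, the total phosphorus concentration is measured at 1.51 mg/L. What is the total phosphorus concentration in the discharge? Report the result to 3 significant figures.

Mass balance: 6.160·0.04000 + 1.510·Cₑ = 7.670·1.510
→ Cₑ = (7.670·1.510 − 6.160·0.04000) / 1.510 = 7.507 mg/L.

7.51 mg/L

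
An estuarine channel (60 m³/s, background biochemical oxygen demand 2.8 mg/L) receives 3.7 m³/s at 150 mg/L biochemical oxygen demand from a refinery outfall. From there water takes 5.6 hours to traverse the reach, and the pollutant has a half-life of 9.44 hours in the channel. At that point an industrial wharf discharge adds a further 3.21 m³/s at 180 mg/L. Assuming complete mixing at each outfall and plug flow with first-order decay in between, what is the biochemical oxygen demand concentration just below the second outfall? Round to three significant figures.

15.8 mg/L

After mixing, C = (60.00·2.800 + 3.700·150.0) / 63.70 = 723.0/63.70 = 11.35 mg/L; combined flow 63.70 m³/s.
Half-life 9.44 h → k = ln 2 / 9.44 = 0.07343 h⁻¹ = 1.762 d⁻¹.
Applying C = C₀e^(−kt): 11.35 × 0.6629 = 7.524 mg/L.
At the second outfall, C = (63.70·7.524 + 3.210·180.0) / (63.70 + 3.210) = 15.80 mg/L.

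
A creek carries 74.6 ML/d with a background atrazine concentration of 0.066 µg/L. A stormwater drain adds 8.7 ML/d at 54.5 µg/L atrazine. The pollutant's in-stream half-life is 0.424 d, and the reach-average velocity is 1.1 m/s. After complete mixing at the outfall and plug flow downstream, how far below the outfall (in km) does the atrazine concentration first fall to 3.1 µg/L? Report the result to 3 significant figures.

35.9 km

Mixed concentration C = ΣQC/ΣQ = (74.60·0.06600 + 8.700·54.50) / 83.30 = 479.1/83.30 = 5.751 µg/L.
Half-life 0.424 d → k = ln 2 / 0.424 = 1.635 d⁻¹.
Set 5.751·exp(−k·t) = 3.1 → t = ln(5.751/3.1)/k = 32660 s = 9.073 h.
Distance = v·t = 1.1·32660 = 35930 m = 35.93 km.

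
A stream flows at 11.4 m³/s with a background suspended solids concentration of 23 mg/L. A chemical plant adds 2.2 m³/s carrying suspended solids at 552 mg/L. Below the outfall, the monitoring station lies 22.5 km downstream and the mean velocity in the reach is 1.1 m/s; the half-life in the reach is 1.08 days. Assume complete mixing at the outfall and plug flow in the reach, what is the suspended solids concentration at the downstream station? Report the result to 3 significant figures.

93.3 mg/L

Flow-weighted average: C = (11.40·23.00 + 2.200·552.0) / 13.60 = 1477/13.60 = 108.6 mg/L.
Travel time t = 22.5·1000 / 1.1 = 20450 s = 5.682 h.
Half-life 1.08 d → k = ln 2 / 1.08 = 0.6418 d⁻¹.
After decay, C = 108.6 × e^(−kt) = 108.6 × 0.8590 = 93.27 mg/L.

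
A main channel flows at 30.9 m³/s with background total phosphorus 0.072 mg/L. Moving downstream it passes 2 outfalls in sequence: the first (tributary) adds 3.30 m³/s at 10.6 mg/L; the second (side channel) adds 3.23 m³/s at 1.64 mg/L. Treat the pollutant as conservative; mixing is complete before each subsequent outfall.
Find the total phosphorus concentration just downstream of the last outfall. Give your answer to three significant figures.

1.14 mg/L

Outfall 1: combined Q = 34.20 m³/s; C = (30.90·0.07200 + 3.300·10.60)/34.20 = 1.088 mg/L.
Outfall 2: combined Q = 37.43 m³/s; C = (34.20·1.088 + 3.230·1.640)/37.43 = 1.136 mg/L.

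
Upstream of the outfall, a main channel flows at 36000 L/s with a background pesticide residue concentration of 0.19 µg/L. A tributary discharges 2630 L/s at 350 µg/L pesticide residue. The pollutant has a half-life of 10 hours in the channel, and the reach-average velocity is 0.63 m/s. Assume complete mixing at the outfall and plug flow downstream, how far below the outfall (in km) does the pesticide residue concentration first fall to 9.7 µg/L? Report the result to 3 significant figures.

Mixed concentration C = ΣQC/ΣQ = (36000·0.1900 + 2630·350.0) / 38630 = 927300/38630 = 24.01 µg/L.
Half-life 10 h → k = ln 2 / 10 = 0.06931 h⁻¹ = 1.664 d⁻¹.
Set 24.01·exp(−k·t) = 9.7 → t = ln(24.01/9.7)/k = 47060 s = 13.07 h.
Distance = v·t = 0.63·47060 = 29650 m = 29.65 km.

29.7 km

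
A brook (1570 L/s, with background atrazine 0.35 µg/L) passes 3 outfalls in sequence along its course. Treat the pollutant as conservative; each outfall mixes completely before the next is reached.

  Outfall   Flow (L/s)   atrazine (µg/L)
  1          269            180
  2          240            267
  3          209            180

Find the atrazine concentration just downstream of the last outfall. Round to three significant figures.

Outfall 1: combined Q = 1839 L/s; C = (1570·0.3500 + 269.0·180.0)/1839 = 26.63 µg/L.
Outfall 2: combined Q = 2079 L/s; C = (1839·26.63 + 240.0·267.0)/2079 = 54.38 µg/L.
Outfall 3: combined Q = 2288 L/s; C = (2079·54.38 + 209.0·180.0)/2288 = 65.85 µg/L.

65.9 µg/L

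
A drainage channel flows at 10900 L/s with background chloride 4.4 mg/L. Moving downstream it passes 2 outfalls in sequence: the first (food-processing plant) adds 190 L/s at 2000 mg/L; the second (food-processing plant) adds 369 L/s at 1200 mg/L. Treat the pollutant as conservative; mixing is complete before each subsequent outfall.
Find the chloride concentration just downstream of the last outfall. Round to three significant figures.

76.0 mg/L

Below outfall 1: Q → 11090 L/s, C = (10900·4.400 + 190.0·2000)/11090 = 38.59 mg/L.
Below outfall 2: Q → 11460 L/s, C = (11090·38.59 + 369.0·1200)/11460 = 75.99 mg/L.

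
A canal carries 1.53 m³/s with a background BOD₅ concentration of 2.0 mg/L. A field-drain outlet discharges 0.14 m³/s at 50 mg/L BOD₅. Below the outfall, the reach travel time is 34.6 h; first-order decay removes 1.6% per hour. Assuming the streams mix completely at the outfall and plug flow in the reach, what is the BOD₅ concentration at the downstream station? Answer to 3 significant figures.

3.45 mg/L

Conservation of mass: C = (1.530·2.000 + 0.1400·50.00) / 1.670 = 10.06/1.670 = 6.024 mg/L.
1.6%/h lost → k = −ln(1 − 0.016) = 0.01613 h⁻¹.
Decay over the reach: 6.024·exp(−kt) = 6.024·0.5723 = 3.448 mg/L.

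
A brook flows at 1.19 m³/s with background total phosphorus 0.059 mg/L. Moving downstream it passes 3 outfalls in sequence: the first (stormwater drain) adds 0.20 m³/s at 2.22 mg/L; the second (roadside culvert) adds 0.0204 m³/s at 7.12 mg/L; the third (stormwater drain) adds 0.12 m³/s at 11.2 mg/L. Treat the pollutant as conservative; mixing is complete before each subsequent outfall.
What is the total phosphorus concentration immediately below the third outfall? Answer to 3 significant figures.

1.31 mg/L

Below outfall 1: Q → 1.390 m³/s, C = (1.190·0.05900 + 0.2000·2.220)/1.390 = 0.3699 mg/L.
Below outfall 2: Q → 1.410 m³/s, C = (1.390·0.3699 + 0.02040·7.120)/1.410 = 0.4676 mg/L.
Below outfall 3: Q → 1.530 m³/s, C = (1.410·0.4676 + 0.1200·11.20)/1.530 = 1.309 mg/L.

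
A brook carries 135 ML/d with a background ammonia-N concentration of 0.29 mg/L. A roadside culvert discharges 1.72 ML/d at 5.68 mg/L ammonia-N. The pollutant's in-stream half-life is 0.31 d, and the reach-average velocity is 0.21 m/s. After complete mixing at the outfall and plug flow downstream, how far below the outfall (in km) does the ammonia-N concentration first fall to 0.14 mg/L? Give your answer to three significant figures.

Mixed concentration C = ΣQC/ΣQ = (135.0·0.2900 + 1.720·5.680) / 136.7 = 48.92/136.7 = 0.3578 mg/L.
Half-life 0.31 d → k = ln 2 / 0.31 = 2.236 d⁻¹.
Set 0.3578·exp(−k·t) = 0.14 → t = ln(0.3578/0.14)/k = 36260 s = 10.07 h.
Distance = v·t = 0.21·36260 = 7614 m = 7.614 km.

7.61 km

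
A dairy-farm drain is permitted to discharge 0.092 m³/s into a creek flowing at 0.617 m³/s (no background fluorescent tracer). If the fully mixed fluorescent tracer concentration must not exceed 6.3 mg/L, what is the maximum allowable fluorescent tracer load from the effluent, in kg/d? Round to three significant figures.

Mass balance at the limit: 0.6170·0 + 0.09200·Cₑ = 0.7090·6.3 → Cₑ = 48.55 mg/L.
Load = 0.09200 m³/s × 48.55 g/m³ × 86 400 s/d = 385.9 kg/d.

386 kg/d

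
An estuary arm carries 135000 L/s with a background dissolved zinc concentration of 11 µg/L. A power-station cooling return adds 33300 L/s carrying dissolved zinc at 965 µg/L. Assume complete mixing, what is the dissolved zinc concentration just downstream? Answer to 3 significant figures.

Flow-weighted average: C = (135000·11.00 + 33300·965.0) / 168300 = 33620000/168300 = 199.8 µg/L.

200 µg/L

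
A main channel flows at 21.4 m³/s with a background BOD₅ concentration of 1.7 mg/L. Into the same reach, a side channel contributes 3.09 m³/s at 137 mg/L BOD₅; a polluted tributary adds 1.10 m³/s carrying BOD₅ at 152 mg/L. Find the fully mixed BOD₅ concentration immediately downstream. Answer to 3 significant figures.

Mass balance: C = (21.40·1.700 + 3.090·137.0 + 1.100·152.0) / 25.59 = 626.9/25.59 = 24.50 mg/L.

24.5 mg/L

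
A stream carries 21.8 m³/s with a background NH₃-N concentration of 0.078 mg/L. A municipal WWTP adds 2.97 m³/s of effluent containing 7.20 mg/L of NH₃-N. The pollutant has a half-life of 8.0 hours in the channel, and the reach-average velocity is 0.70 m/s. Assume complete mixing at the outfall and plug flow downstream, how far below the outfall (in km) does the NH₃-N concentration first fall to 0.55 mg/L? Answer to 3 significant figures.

Conservation of mass: C = (21.80·0.07800 + 2.970·7.200) / 24.77 = 23.08/24.77 = 0.9319 mg/L.
Half-life 8.0 h → k = ln 2 / 8.0 = 0.08664 h⁻¹ = 2.079 d⁻¹.
Set 0.9319·exp(−k·t) = 0.55 → t = ln(0.9319/0.55)/k = 21910 s = 6.087 h.
Distance = v·t = 0.70·21910 = 15340 m = 15.34 km.

15.3 km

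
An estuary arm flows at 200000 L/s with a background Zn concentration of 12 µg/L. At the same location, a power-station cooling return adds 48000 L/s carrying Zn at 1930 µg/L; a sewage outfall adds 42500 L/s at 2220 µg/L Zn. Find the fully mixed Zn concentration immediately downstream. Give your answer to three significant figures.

Mixed concentration C = ΣQC/ΣQ = (200000·12.00 + 48000·1930 + 42500·2220) / 290500 = 189400000/290500 = 651.9 µg/L.

652 µg/L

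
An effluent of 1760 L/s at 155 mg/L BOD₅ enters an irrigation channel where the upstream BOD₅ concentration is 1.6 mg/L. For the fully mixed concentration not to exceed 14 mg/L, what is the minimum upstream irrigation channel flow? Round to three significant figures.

Set C_mix = 14: (Q·1.600 + 1760·155.0) / (Q + 1760) = 14
→ Q = 1760·(155.0 − 14)/(14 − 1.600) = 20010 L/s.

20000 L/s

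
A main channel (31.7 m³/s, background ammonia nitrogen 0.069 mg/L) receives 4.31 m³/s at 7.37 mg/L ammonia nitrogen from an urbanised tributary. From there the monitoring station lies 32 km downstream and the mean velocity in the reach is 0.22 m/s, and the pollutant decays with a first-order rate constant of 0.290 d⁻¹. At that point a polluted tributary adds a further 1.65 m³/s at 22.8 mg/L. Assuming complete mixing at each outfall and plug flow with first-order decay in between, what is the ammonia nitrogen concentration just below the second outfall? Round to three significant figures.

1.55 mg/L

Flow-weighted average: C = (31.70·0.06900 + 4.310·7.370) / 36.01 = 33.95/36.01 = 0.9428 mg/L; combined flow 36.01 m³/s.
Travel time t = 32·1000 / 0.22 = 145500 s = 40.40 h.
Applying C = C₀e^(−kt): 0.9428 × 0.6137 = 0.5786 mg/L.
At the second outfall, C = (36.01·0.5786 + 1.650·22.80) / (36.01 + 1.650) = 1.552 mg/L.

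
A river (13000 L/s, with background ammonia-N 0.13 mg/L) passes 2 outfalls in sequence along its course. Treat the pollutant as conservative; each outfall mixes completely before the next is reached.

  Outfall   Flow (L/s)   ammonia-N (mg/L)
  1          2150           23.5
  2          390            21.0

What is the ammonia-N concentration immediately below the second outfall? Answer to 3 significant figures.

Outfall 1: combined Q = 15150 L/s; C = (13000·0.1300 + 2150·23.50)/15150 = 3.447 mg/L.
Outfall 2: combined Q = 15540 L/s; C = (15150·3.447 + 390.0·21.00)/15540 = 3.887 mg/L.

3.89 mg/L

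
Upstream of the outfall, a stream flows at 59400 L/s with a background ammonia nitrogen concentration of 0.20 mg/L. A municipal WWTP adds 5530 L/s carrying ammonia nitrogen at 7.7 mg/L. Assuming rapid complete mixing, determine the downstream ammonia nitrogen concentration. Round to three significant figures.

0.839 mg/L

Flow-weighted average: C = (59400·0.2000 + 5530·7.700) / 64930 = 54460/64930 = 0.8388 mg/L.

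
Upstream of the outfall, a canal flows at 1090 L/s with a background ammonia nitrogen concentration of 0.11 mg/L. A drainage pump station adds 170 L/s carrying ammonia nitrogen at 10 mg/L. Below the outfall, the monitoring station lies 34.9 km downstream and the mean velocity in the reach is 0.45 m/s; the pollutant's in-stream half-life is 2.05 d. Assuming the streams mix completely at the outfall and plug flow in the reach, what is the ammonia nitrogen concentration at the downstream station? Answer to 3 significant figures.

Flow-weighted average: C = (1090·0.1100 + 170.0·10.00) / 1260 = 1820/1260 = 1.444 mg/L.
Travel time t = 34.9·1000 / 0.45 = 77560 s = 21.54 h.
Half-life 2.05 d → k = ln 2 / 2.05 = 0.3381 d⁻¹.
After decay, C = 1.444 × e^(−kt) = 1.444 × 0.7382 = 1.066 mg/L.

1.07 mg/L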